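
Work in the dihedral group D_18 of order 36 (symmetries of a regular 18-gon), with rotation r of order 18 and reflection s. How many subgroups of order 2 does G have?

|G| = 36 and 2 | 36, so subgroups of order 2 are possible by Lagrange.
The subgroups of order 2 are: {e, r^10s}; {e, r^11s}; {e, r^12s}; {e, r^13s}; … (19 in all).
So G has 19 subgroups of order 2.

19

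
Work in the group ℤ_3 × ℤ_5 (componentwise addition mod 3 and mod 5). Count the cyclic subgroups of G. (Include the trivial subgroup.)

Group the elements of G by the cyclic subgroup they generate; each cyclic subgroup of order d accounts for φ(d) elements.
Cyclic subgroups by order — order 1: 1; order 3: 1; order 5: 1; order 15: 1.
Total: 4.

4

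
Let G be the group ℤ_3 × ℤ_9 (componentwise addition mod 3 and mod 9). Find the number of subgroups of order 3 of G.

4

|G| = 27 and 3 | 27, so subgroups of order 3 are possible by Lagrange.
The subgroups of order 3 are: {(0,0), (0,3), (0,6)}; {(0,0), (1,0), (2,0)}; {(0,0), (1,3), (2,6)}; {(0,0), (1,6), (2,3)}.
So G has 4 subgroups of order 3.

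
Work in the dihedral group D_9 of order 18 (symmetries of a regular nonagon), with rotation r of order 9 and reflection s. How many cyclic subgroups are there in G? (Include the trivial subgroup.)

A cyclic subgroup of order d is generated by each of its φ(d) elements of order d, so the cyclic subgroups of order d number (#elements of order d)/φ(d).
Cyclic subgroups by order — order 1: 1; order 2: 9; order 3: 1; order 9: 1.
Total: 12.

12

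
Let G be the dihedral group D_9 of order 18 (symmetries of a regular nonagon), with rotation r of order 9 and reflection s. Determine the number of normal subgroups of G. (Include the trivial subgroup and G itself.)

4

G has 16 subgroups. Checking conjugation-invariance by order — order 1: 1/1 normal; order 2: 0/9 normal; order 3: 1/1 normal; order 6: 0/3 normal; order 9: 1/1 normal; order 18: 1/1 normal.
Total normal subgroups: 4.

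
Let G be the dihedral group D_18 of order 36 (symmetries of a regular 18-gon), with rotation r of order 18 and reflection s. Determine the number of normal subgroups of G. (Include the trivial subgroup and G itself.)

G has 45 subgroups. Checking conjugation-invariance by order — order 1: 1/1 normal; order 2: 1/19 normal; order 3: 1/1 normal; order 4: 0/9 normal; order 6: 1/7 normal; order 9: 1/1 normal; order 12: 0/3 normal; order 18: 3/3 normal; order 36: 1/1 normal.
Total normal subgroups: 9.

9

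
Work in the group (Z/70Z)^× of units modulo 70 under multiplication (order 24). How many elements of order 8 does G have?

0

No element of G has order 8 (even though 8 | 24).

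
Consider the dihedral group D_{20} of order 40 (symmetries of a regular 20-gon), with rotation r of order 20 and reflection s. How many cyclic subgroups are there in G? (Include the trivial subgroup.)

Group the elements of G by the cyclic subgroup they generate; each cyclic subgroup of order d accounts for φ(d) elements.
Cyclic subgroups by order — order 1: 1; order 2: 21; order 4: 1; order 5: 1; order 10: 1; order 20: 1.
Total: 26.

26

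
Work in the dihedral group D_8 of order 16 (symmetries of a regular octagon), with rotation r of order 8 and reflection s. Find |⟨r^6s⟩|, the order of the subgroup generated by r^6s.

2

Computing powers of r^6s: the smallest k with (r^6s)^k = e is k = 2.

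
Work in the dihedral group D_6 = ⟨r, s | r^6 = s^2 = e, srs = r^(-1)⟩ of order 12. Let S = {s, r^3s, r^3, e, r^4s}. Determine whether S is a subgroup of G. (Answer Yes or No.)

No

|S| = 5 does not divide |G| = 12, so by Lagrange S is not a subgroup.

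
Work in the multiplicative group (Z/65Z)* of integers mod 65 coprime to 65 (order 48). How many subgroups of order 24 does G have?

|G| = 48 and 24 | 48, so subgroups of order 24 are possible by Lagrange.
The subgroups of order 24 are: {1, 4, 6, 9, 11, 14, 16, 19, 21, 24, 29, 31, 34, 36, 41, 44, 46, 49, 51, 54, 56, 59, 61, 64}; {1, 3, 4, 9, 12, 14, 16, 17, 22, 23, 27, 29, 36, 38, 42, 43, 48, 49, 51, 53, 56, 61, 62, 64}; {1, 2, 4, 7, 8, 9, 14, 16, 18, 28, 29, 32, 33, 36, 37, 47, 49, 51, 56, 57, 58, 61, 63, 64}.
So G has 3 subgroups of order 24.

3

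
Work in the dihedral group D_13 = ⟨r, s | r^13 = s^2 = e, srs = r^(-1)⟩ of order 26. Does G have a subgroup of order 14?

14 does not divide |G| = 26, so by Lagrange no subgroup of order 14 exists.

No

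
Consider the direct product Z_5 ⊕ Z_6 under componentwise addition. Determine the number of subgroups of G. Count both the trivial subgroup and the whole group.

|G| = 30, so by Lagrange every subgroup order divides 30. Divisors: 1, 2, 3, 5, 6, 10, 15, 30.
Subgroups by order — order 1: 1; order 2: 1; order 3: 1; order 5: 1; order 6: 1; order 10: 1; order 15: 1; order 30: 1.
Total: 1 + 1 + 1 + 1 + 1 + 1 + 1 + 1 = 8.

8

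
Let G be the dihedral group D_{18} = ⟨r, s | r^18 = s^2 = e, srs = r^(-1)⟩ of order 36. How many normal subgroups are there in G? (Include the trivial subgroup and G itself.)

9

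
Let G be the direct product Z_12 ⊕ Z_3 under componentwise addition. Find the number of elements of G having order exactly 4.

2

An element (a,b) has order lcm(ord(a), ord(b)); count pairs with lcm equal to 4.
Enumerating gives 2 such elements.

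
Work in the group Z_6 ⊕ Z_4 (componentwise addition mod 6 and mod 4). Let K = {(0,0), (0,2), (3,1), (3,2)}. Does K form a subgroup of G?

No

(3,1) ∈ K but its inverse (3,3) ∉ K, so K is not a subgroup.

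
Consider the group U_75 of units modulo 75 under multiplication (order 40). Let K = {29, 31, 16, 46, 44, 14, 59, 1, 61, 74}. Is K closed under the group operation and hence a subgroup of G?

Yes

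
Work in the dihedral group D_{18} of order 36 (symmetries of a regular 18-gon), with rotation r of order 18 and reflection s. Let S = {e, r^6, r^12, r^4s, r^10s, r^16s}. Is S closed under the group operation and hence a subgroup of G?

Yes

|S| = 6 divides |G| = 36, consistent with Lagrange.
S contains the identity, every element's inverse is in S, and S is closed under ·: it is a subgroup.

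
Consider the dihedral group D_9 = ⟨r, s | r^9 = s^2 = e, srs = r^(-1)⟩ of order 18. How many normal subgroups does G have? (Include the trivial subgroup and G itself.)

G has 16 subgroups. Checking conjugation-invariance by order — order 1: 1/1 normal; order 2: 0/9 normal; order 3: 1/1 normal; order 6: 0/3 normal; order 9: 1/1 normal; order 18: 1/1 normal.
Total normal subgroups: 4.

4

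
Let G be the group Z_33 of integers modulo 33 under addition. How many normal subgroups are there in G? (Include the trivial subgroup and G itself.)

G is abelian, so every subgroup is normal.
G has 4 subgroups in total, hence 4 normal subgroups.

4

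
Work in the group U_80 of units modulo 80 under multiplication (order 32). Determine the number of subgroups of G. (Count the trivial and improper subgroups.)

54

|G| = 32, so by Lagrange every subgroup order divides 32. Divisors: 1, 2, 4, 8, 16, 32.
Subgroups by order — order 1: 1; order 2: 7; order 4: 19; order 8: 19; order 16: 7; order 32: 1.
Total: 1 + 7 + 19 + 19 + 7 + 1 = 54.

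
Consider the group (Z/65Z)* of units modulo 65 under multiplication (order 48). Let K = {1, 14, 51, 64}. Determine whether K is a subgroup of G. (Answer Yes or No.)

|K| = 4 divides |G| = 48, consistent with Lagrange.
K contains the identity, every element's inverse is in K, and K is closed under ·: it is a subgroup.

Yes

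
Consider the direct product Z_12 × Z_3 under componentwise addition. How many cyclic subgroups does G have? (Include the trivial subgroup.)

Group the elements of G by the cyclic subgroup they generate; each cyclic subgroup of order d accounts for φ(d) elements.
Cyclic subgroups by order — order 1: 1; order 2: 1; order 3: 4; order 4: 1; order 6: 4; order 12: 4.
Total: 15.

15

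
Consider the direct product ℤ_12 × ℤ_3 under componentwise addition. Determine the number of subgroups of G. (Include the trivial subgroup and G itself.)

|G| = 36, so by Lagrange every subgroup order divides 36. Divisors: 1, 2, 3, 4, 6, 9, 12, 18, 36.
Subgroups by order — order 1: 1; order 2: 1; order 3: 4; order 4: 1; order 6: 4; order 9: 1; order 12: 4; order 18: 1; order 36: 1.
Total: 1 + 1 + 4 + 1 + 4 + 1 + 4 + 1 + 1 = 18.

18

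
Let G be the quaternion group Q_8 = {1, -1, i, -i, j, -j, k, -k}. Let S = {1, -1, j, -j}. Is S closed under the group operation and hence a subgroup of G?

|S| = 4 divides |G| = 8, consistent with Lagrange.
S contains the identity, every element's inverse is in S, and S is closed under ·: it is a subgroup.
In fact S = ⟨j⟩.

Yes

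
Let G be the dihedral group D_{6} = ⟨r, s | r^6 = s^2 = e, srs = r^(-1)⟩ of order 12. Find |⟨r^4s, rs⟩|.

|⟨r^4s⟩| = 2 and |⟨rs⟩| = 2, so |H| is a multiple of lcm(2, 2) = 2 and divides |G| = 12.
Closing under the operation: H = {e, r^3, rs, r^4s}, so |H| = 4.

4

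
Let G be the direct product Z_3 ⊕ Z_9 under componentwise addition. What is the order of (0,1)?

9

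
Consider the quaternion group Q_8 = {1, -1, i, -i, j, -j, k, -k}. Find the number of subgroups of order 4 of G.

3

|G| = 8 and 4 | 8, so subgroups of order 4 are possible by Lagrange.
The subgroups of order 4 are: {1, -1, i, -i}; {1, -1, j, -j}; {1, -1, k, -k}.
So G has 3 subgroups of order 4.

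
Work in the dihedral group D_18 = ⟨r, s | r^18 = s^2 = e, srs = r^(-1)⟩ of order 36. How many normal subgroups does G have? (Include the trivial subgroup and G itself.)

G has 45 subgroups. Checking conjugation-invariance by order — order 1: 1/1 normal; order 2: 1/19 normal; order 3: 1/1 normal; order 4: 0/9 normal; order 6: 1/7 normal; order 9: 1/1 normal; order 12: 0/3 normal; order 18: 3/3 normal; order 36: 1/1 normal.
Total normal subgroups: 9.

9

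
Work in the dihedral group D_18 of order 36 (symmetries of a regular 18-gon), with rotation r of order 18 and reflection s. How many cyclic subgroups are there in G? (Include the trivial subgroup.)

24

Each element a generates a cyclic subgroup ⟨a⟩; distinct elements may generate the same one (a cyclic group of order d has φ(d) generators).
Cyclic subgroups by order — order 1: 1; order 2: 19; order 3: 1; order 6: 1; order 9: 1; order 18: 1.
Total: 24.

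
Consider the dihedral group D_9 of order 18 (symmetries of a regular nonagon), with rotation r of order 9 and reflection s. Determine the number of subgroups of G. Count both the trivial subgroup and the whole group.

|G| = 18, so by Lagrange every subgroup order divides 18. Divisors: 1, 2, 3, 6, 9, 18.
Subgroups by order — order 1: 1; order 2: 9; order 3: 1; order 6: 3; order 9: 1; order 18: 1.
Total: 1 + 9 + 1 + 3 + 1 + 1 = 16.

16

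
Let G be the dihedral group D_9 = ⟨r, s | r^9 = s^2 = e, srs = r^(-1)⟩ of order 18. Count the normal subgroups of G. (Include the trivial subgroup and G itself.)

G has 16 subgroups. Checking conjugation-invariance by order — order 1: 1/1 normal; order 2: 0/9 normal; order 3: 1/1 normal; order 6: 0/3 normal; order 9: 1/1 normal; order 18: 1/1 normal.
Total normal subgroups: 4.

4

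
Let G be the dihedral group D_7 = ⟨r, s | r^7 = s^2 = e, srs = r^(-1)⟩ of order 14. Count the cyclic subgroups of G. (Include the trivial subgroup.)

A cyclic subgroup of order d is generated by each of its φ(d) elements of order d, so the cyclic subgroups of order d number (#elements of order d)/φ(d).
Cyclic subgroups by order — order 1: 1; order 2: 7; order 7: 1.
Total: 9.

9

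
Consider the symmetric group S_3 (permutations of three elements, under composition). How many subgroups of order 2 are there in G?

|G| = 6 and 2 | 6, so subgroups of order 2 are possible by Lagrange.
The subgroups of order 2 are: {e, (1 2)}; {e, (1 3)}; {e, (2 3)}.
So G has 3 subgroups of order 2.

3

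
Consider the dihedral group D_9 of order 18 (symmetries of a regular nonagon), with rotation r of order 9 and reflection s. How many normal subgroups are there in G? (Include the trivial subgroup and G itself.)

G has 16 subgroups. Checking conjugation-invariance by order — order 1: 1/1 normal; order 2: 0/9 normal; order 3: 1/1 normal; order 6: 0/3 normal; order 9: 1/1 normal; order 18: 1/1 normal.
Total normal subgroups: 4.

4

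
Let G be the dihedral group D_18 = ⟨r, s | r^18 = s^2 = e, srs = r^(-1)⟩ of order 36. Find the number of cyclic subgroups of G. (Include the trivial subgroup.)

A cyclic subgroup of order d is generated by each of its φ(d) elements of order d, so the cyclic subgroups of order d number (#elements of order d)/φ(d).
Cyclic subgroups by order — order 1: 1; order 2: 19; order 3: 1; order 6: 1; order 9: 1; order 18: 1.
Total: 24.

24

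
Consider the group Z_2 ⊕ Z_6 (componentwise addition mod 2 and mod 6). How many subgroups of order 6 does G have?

|G| = 12 and 6 | 12, so subgroups of order 6 are possible by Lagrange.
The subgroups of order 6 are: {(0,0), (0,1), (0,2), (0,3), (0,4), (0,5)}; {(0,0), (0,2), (0,4), (1,0), (1,2), (1,4)}; {(0,0), (0,2), (0,4), (1,1), (1,3), (1,5)}.
So G has 3 subgroups of order 6.

3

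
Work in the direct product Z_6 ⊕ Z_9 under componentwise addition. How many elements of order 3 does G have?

An element (a,b) has order lcm(ord(a), ord(b)); count pairs with lcm equal to 3.
Enumerating gives 8 such elements.

8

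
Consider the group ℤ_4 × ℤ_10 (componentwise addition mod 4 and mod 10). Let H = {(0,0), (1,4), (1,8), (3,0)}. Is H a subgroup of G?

(1,8) ∈ H but its inverse (3,2) ∉ H, so H is not a subgroup.

No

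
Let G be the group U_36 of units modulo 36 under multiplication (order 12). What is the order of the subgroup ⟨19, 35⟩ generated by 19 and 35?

4

|⟨19⟩| = 2 and |⟨35⟩| = 2, so |H| is a multiple of lcm(2, 2) = 2 and divides |G| = 12.
Closing under the operation: H = {1, 17, 19, 35}, so |H| = 4.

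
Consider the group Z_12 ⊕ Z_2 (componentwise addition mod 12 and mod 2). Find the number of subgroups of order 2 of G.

3

|G| = 24 and 2 | 24, so subgroups of order 2 are possible by Lagrange.
The subgroups of order 2 are: {(0,0), (0,1)}; {(0,0), (6,0)}; {(0,0), (6,1)}.
So G has 3 subgroups of order 2.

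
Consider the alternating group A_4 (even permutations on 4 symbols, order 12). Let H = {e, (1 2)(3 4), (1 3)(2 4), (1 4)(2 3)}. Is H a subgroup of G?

|H| = 4 divides |G| = 12, consistent with Lagrange.
H contains the identity, every element's inverse is in H, and H is closed under ∘: it is a subgroup.

Yes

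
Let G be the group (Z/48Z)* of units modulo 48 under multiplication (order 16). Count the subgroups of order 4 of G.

11

|G| = 16 and 4 | 16, so subgroups of order 4 are possible by Lagrange.
The subgroups of order 4 are: {1, 11, 25, 35}; {1, 13, 25, 37}; {1, 7, 17, 23}; {1, 17, 25, 41}; … (11 in all).
So G has 11 subgroups of order 4.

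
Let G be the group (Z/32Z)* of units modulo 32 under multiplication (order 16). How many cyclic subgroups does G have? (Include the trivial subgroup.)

Group the elements of G by the cyclic subgroup they generate; each cyclic subgroup of order d accounts for φ(d) elements.
Cyclic subgroups by order — order 1: 1; order 2: 3; order 4: 2; order 8: 2.
Total: 8.

8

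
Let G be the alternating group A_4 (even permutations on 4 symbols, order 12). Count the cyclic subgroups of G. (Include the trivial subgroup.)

8

Each element a generates a cyclic subgroup ⟨a⟩; distinct elements may generate the same one (a cyclic group of order d has φ(d) generators).
Cyclic subgroups by order — order 1: 1; order 2: 3; order 3: 4.
Total: 8.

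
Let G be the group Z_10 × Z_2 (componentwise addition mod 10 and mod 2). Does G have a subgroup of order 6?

6 does not divide |G| = 20, so by Lagrange no subgroup of order 6 exists.

No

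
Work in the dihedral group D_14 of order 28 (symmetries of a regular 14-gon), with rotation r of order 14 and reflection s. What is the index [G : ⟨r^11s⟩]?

|⟨r^11s⟩| = 2 and |G| = 28.
By Lagrange, [G : H] = |G|/|H| = 28/2 = 14.

14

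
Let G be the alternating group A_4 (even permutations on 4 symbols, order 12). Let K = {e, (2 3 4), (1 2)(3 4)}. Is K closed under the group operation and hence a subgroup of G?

(2 3 4) ∈ K but its inverse (2 4 3) ∉ K, so K is not a subgroup.

No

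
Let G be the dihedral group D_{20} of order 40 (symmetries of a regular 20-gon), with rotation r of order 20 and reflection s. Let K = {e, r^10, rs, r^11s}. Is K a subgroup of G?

Yes

|K| = 4 divides |G| = 40, consistent with Lagrange.
K contains the identity, every element's inverse is in K, and K is closed under ·: it is a subgroup.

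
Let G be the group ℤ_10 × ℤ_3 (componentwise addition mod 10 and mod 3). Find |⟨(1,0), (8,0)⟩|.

10

|⟨(1,0)⟩| = 10 and |⟨(8,0)⟩| = 5, so |H| is a multiple of lcm(10, 5) = 10 and divides |G| = 30.
Closing under the operation: H = {(0,0), (1,0), (2,0), (3,0), (4,0), (5,0), (6,0), (7,0), (8,0), (9,0)}, so |H| = 10.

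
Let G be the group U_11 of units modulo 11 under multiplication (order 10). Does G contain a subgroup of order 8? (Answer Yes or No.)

8 does not divide |G| = 10, so by Lagrange no subgroup of order 8 exists.

No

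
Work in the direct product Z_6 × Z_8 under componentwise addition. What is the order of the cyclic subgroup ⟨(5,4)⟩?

6

The order of (5,4) in Z_6 × Z_8 is lcm(ord(5) in Z_6, ord(4) in Z_8).
ord(5) = 6 and ord(4) = 2, so |⟨(5,4)⟩| = lcm(6, 2) = 6.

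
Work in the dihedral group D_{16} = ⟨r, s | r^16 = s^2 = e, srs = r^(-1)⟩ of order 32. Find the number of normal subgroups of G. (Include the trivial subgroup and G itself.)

8

G has 36 subgroups. Checking conjugation-invariance by order — order 1: 1/1 normal; order 2: 1/17 normal; order 4: 1/9 normal; order 8: 1/5 normal; order 16: 3/3 normal; order 32: 1/1 normal.
Total normal subgroups: 8.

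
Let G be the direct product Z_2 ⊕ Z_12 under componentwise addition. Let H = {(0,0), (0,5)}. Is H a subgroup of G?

(0,5) ∈ H but its inverse (0,7) ∉ H, so H is not a subgroup.

No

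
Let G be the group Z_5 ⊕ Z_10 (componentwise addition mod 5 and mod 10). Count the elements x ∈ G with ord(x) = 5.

An element (a,b) has order lcm(ord(a), ord(b)); count pairs with lcm equal to 5.
Enumerating gives 24 such elements.

24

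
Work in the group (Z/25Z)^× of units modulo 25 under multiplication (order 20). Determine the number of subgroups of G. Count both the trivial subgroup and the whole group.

6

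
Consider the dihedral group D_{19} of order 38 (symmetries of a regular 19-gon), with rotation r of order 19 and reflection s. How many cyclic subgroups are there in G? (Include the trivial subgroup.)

21

Each element a generates a cyclic subgroup ⟨a⟩; distinct elements may generate the same one (a cyclic group of order d has φ(d) generators).
Cyclic subgroups by order — order 1: 1; order 2: 19; order 19: 1.
Total: 21.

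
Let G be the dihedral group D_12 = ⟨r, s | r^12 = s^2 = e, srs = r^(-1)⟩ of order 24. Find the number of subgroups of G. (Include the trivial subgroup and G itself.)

34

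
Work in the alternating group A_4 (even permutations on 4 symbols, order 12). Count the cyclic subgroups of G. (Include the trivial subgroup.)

8

A cyclic subgroup of order d is generated by each of its φ(d) elements of order d, so the cyclic subgroups of order d number (#elements of order d)/φ(d).
Cyclic subgroups by order — order 1: 1; order 2: 3; order 3: 4.
Total: 8.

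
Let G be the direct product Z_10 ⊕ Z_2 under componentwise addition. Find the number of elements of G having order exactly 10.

12

An element (a,b) has order lcm(ord(a), ord(b)); count pairs with lcm equal to 10.
Enumerating gives 12 such elements.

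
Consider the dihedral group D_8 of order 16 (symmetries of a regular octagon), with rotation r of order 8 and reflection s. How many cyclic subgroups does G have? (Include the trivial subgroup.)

12

A cyclic subgroup of order d is generated by each of its φ(d) elements of order d, so the cyclic subgroups of order d number (#elements of order d)/φ(d).
Cyclic subgroups by order — order 1: 1; order 2: 9; order 4: 1; order 8: 1.
Total: 12.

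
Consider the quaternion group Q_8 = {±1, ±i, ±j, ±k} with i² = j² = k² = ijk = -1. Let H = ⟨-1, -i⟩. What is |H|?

|⟨-1⟩| = 2 and |⟨-i⟩| = 4, so |H| is a multiple of lcm(2, 4) = 4 and divides |G| = 8.
Closing under the operation: H = {1, -1, i, -i}, so |H| = 4.

4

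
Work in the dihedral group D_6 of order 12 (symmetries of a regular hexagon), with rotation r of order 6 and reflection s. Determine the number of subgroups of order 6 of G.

|G| = 12 and 6 | 12, so subgroups of order 6 are possible by Lagrange.
The subgroups of order 6 are: {e, r, r^2, r^3, r^4, r^5}; {e, r^2, r^4, s, r^2s, r^4s}; {e, r^2, r^4, rs, r^3s, r^5s}.
So G has 3 subgroups of order 6.

3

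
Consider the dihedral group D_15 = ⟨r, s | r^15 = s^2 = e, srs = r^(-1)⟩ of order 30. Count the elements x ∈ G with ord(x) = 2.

Enumerating element orders in G gives 15 elements of order 2.

15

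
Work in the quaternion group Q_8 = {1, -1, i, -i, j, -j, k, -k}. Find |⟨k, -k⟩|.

4

|⟨k⟩| = 4 and |⟨-k⟩| = 4, so |H| is a multiple of lcm(4, 4) = 4 and divides |G| = 8.
Closing under the operation: H = {1, -1, k, -k}, so |H| = 4.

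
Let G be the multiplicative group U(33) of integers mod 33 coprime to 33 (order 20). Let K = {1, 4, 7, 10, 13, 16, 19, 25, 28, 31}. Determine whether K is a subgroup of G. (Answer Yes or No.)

Yes

|K| = 10 divides |G| = 20, consistent with Lagrange.
K contains the identity, every element's inverse is in K, and K is closed under ·: it is a subgroup.
In fact K = ⟨7⟩.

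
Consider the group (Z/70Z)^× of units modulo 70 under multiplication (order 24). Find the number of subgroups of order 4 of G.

|G| = 24 and 4 | 24, so subgroups of order 4 are possible by Lagrange.
The subgroups of order 4 are: {1, 13, 27, 29}; {1, 29, 41, 69}; {1, 29, 43, 57}.
So G has 3 subgroups of order 4.

3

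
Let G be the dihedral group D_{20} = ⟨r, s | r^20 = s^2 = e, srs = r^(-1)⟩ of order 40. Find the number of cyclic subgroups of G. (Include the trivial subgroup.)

26

A cyclic subgroup of order d is generated by each of its φ(d) elements of order d, so the cyclic subgroups of order d number (#elements of order d)/φ(d).
Cyclic subgroups by order — order 1: 1; order 2: 21; order 4: 1; order 5: 1; order 10: 1; order 20: 1.
Total: 26.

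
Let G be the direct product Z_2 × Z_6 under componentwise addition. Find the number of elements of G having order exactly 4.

0

An element (a,b) has order lcm(ord(a), ord(b)); count pairs with lcm equal to 4.
Enumerating gives 0 such elements.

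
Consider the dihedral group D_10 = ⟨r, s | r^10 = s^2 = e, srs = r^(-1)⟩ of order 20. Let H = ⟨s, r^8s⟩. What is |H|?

|⟨s⟩| = 2 and |⟨r^8s⟩| = 2, so |H| is a multiple of lcm(2, 2) = 2 and divides |G| = 20.
Closing under the operation: H = {e, r^2, r^4, r^6, r^8, s, r^2s, r^4s, r^6s, r^8s}, so |H| = 10.

10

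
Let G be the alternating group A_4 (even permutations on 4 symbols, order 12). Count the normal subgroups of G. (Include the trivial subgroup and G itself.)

G has 10 subgroups. Checking conjugation-invariance by order — order 1: 1/1 normal; order 2: 0/3 normal; order 3: 0/4 normal; order 4: 1/1 normal; order 12: 1/1 normal.
Total normal subgroups: 3.

3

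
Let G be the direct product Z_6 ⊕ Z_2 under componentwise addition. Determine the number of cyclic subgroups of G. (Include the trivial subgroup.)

A cyclic subgroup of order d is generated by each of its φ(d) elements of order d, so the cyclic subgroups of order d number (#elements of order d)/φ(d).
Cyclic subgroups by order — order 1: 1; order 2: 3; order 3: 1; order 6: 3.
Total: 8.

8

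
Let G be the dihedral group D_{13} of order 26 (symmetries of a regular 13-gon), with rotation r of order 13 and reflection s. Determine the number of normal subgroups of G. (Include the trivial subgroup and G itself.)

3

G has 16 subgroups. Checking conjugation-invariance by order — order 1: 1/1 normal; order 2: 0/13 normal; order 13: 1/1 normal; order 26: 1/1 normal.
Total normal subgroups: 3.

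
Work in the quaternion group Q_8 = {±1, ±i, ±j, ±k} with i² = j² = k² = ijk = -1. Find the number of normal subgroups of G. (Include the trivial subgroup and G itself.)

6

G has 6 subgroups. Checking conjugation-invariance by order — order 1: 1/1 normal; order 2: 1/1 normal; order 4: 3/3 normal; order 8: 1/1 normal.
Total normal subgroups: 6.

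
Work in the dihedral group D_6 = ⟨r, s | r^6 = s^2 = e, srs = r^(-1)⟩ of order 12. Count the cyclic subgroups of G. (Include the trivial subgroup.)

A cyclic subgroup of order d is generated by each of its φ(d) elements of order d, so the cyclic subgroups of order d number (#elements of order d)/φ(d).
Cyclic subgroups by order — order 1: 1; order 2: 7; order 3: 1; order 6: 1.
Total: 10.

10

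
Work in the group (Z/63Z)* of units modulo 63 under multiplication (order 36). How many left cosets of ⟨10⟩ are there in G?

|⟨10⟩| = 6 and |G| = 36.
By Lagrange, [G : H] = |G|/|H| = 36/6 = 6.

6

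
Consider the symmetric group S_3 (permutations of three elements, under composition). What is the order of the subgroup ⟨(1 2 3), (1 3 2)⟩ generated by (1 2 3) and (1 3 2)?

|⟨(1 2 3)⟩| = 3 and |⟨(1 3 2)⟩| = 3, so |H| is a multiple of lcm(3, 3) = 3 and divides |G| = 6.
Closing under the operation: H = {e, (1 2 3), (1 3 2)}, so |H| = 3.

3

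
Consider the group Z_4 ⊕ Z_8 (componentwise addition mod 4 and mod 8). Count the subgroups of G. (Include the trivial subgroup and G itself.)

22

|G| = 32, so by Lagrange every subgroup order divides 32. Divisors: 1, 2, 4, 8, 16, 32.
Subgroups by order — order 1: 1; order 2: 3; order 4: 7; order 8: 7; order 16: 3; order 32: 1.
Total: 1 + 3 + 7 + 7 + 3 + 1 = 22.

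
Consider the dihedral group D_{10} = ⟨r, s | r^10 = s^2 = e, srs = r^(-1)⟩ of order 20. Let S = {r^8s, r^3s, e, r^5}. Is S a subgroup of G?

Yes

|S| = 4 divides |G| = 20, consistent with Lagrange.
S contains the identity, every element's inverse is in S, and S is closed under ·: it is a subgroup.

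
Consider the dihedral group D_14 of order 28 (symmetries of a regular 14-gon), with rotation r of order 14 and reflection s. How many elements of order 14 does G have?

6

The elements of order 14 are: r, r^3, r^5, r^9, r^11, r^13.
That's 6.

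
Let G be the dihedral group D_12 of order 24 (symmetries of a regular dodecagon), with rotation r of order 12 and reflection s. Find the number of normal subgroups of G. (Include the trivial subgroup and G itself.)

9

G has 34 subgroups. Checking conjugation-invariance by order — order 1: 1/1 normal; order 2: 1/13 normal; order 3: 1/1 normal; order 4: 1/7 normal; order 6: 1/5 normal; order 8: 0/3 normal; order 12: 3/3 normal; order 24: 1/1 normal.
Total normal subgroups: 9.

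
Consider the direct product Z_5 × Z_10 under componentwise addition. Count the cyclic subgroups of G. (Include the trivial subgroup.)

A cyclic subgroup of order d is generated by each of its φ(d) elements of order d, so the cyclic subgroups of order d number (#elements of order d)/φ(d).
Cyclic subgroups by order — order 1: 1; order 2: 1; order 5: 6; order 10: 6.
Total: 14.

14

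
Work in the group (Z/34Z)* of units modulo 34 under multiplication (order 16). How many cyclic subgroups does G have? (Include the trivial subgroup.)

5

A cyclic subgroup of order d is generated by each of its φ(d) elements of order d, so the cyclic subgroups of order d number (#elements of order d)/φ(d).
Cyclic subgroups by order — order 1: 1; order 2: 1; order 4: 1; order 8: 1; order 16: 1.
Total: 5.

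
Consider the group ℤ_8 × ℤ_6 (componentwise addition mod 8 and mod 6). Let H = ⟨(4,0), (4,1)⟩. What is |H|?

|⟨(4,0)⟩| = 2 and |⟨(4,1)⟩| = 6, so |H| is a multiple of lcm(2, 6) = 6 and divides |G| = 48.
Closing under the operation: H = {(0,0), (0,1), (0,2), (0,3), (0,4), (0,5), (4,0), (4,1), (4,2), (4,3), (4,4), (4,5)}, so |H| = 12.

12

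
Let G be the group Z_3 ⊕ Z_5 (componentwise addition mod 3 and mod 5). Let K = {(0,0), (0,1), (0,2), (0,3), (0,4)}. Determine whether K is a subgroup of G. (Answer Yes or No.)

|K| = 5 divides |G| = 15, consistent with Lagrange.
K contains the identity, every element's inverse is in K, and K is closed under +: it is a subgroup.
In fact K = ⟨(0,1)⟩.

Yes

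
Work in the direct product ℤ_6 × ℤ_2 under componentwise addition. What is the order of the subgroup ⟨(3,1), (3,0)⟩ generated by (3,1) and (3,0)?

|⟨(3,1)⟩| = 2 and |⟨(3,0)⟩| = 2, so |H| is a multiple of lcm(2, 2) = 2 and divides |G| = 12.
Closing under the operation: H = {(0,0), (0,1), (3,0), (3,1)}, so |H| = 4.

4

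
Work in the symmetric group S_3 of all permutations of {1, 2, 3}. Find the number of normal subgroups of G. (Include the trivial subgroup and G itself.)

G has 6 subgroups. Checking conjugation-invariance by order — order 1: 1/1 normal; order 2: 0/3 normal; order 3: 1/1 normal; order 6: 1/1 normal.
Total normal subgroups: 3.

3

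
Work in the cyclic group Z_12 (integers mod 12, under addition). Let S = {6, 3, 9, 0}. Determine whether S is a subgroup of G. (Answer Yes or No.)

Yes

|S| = 4 divides |G| = 12, consistent with Lagrange.
S contains the identity, every element's inverse is in S, and S is closed under +: it is a subgroup.
In fact S = ⟨9⟩.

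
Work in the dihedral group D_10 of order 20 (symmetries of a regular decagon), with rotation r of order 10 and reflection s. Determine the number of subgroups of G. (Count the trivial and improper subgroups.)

22

|G| = 20, so by Lagrange every subgroup order divides 20. Divisors: 1, 2, 4, 5, 10, 20.
Subgroups by order — order 1: 1; order 2: 11; order 4: 5; order 5: 1; order 10: 3; order 20: 1.
Total: 1 + 11 + 5 + 1 + 3 + 1 = 22.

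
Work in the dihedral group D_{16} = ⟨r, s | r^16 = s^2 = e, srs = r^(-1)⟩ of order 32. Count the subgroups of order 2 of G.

17

|G| = 32 and 2 | 32, so subgroups of order 2 are possible by Lagrange.
The subgroups of order 2 are: {e, r^10s}; {e, r^11s}; {e, r^12s}; {e, r^13s}; … (17 in all).
So G has 17 subgroups of order 2.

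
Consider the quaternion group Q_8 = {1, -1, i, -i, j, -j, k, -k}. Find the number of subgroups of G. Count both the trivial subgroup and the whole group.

6

|G| = 8, so by Lagrange every subgroup order divides 8. Divisors: 1, 2, 4, 8.
Subgroups by order — order 1: 1; order 2: 1; order 4: 3; order 8: 1.
Total: 1 + 1 + 3 + 1 = 6.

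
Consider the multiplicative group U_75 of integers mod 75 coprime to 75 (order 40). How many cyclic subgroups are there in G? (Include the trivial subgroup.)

12

A cyclic subgroup of order d is generated by each of its φ(d) elements of order d, so the cyclic subgroups of order d number (#elements of order d)/φ(d).
Cyclic subgroups by order — order 1: 1; order 2: 3; order 4: 2; order 5: 1; order 10: 3; order 20: 2.
Total: 12.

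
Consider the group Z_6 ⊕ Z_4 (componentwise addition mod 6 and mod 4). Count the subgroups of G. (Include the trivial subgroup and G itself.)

16

|G| = 24, so by Lagrange every subgroup order divides 24. Divisors: 1, 2, 3, 4, 6, 8, 12, 24.
Subgroups by order — order 1: 1; order 2: 3; order 3: 1; order 4: 3; order 6: 3; order 8: 1; order 12: 3; order 24: 1.
Total: 1 + 3 + 1 + 3 + 3 + 1 + 3 + 1 = 16.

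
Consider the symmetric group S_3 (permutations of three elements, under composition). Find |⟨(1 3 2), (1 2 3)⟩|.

|⟨(1 3 2)⟩| = 3 and |⟨(1 2 3)⟩| = 3, so |H| is a multiple of lcm(3, 3) = 3 and divides |G| = 6.
Closing under the operation: H = {e, (1 2 3), (1 3 2)}, so |H| = 3.

3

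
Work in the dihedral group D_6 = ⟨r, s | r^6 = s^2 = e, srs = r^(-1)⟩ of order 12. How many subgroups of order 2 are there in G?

|G| = 12 and 2 | 12, so subgroups of order 2 are possible by Lagrange.
The subgroups of order 2 are: {e, r^2s}; {e, r^3}; {e, r^3s}; {e, r^4s}; … (7 in all).
So G has 7 subgroups of order 2.

7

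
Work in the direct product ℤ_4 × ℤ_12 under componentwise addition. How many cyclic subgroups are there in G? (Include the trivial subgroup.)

20

Group the elements of G by the cyclic subgroup they generate; each cyclic subgroup of order d accounts for φ(d) elements.
Cyclic subgroups by order — order 1: 1; order 2: 3; order 3: 1; order 4: 6; order 6: 3; order 12: 6.
Total: 20.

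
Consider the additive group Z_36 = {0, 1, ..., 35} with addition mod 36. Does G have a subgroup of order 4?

Yes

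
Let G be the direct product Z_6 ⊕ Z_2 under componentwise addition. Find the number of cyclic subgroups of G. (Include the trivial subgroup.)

Group the elements of G by the cyclic subgroup they generate; each cyclic subgroup of order d accounts for φ(d) elements.
Cyclic subgroups by order — order 1: 1; order 2: 3; order 3: 1; order 6: 3.
Total: 8.

8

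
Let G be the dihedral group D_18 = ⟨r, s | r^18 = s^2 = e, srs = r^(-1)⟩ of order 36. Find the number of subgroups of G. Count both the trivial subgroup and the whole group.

|G| = 36, so by Lagrange every subgroup order divides 36. Divisors: 1, 2, 3, 4, 6, 9, 12, 18, 36.
Subgroups by order — order 1: 1; order 2: 19; order 3: 1; order 4: 9; order 6: 7; order 9: 1; order 12: 3; order 18: 3; order 36: 1.
Total: 1 + 19 + 1 + 9 + 7 + 1 + 3 + 3 + 1 = 45.

45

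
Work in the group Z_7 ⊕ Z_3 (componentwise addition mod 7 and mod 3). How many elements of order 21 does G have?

12

An element (a,b) has order lcm(ord(a), ord(b)); count pairs with lcm equal to 21.
Enumerating gives 12 such elements.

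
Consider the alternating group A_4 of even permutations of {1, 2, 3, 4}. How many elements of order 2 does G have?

3

The elements of order 2 are: (1 2)(3 4), (1 3)(2 4), (1 4)(2 3).
That's 3.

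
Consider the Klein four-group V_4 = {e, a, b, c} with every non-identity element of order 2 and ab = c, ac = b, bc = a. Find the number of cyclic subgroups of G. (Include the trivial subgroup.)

A cyclic subgroup of order d is generated by each of its φ(d) elements of order d, so the cyclic subgroups of order d number (#elements of order d)/φ(d).
Cyclic subgroups by order — order 1: 1; order 2: 3.
Total: 4.

4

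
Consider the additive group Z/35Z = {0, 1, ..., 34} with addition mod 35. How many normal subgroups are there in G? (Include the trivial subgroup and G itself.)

4

G is abelian, so every subgroup is normal.
G has 4 subgroups in total, hence 4 normal subgroups.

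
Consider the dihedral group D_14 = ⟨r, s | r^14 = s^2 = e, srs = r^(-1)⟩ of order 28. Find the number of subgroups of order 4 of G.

|G| = 28 and 4 | 28, so subgroups of order 4 are possible by Lagrange.
The subgroups of order 4 are: {e, r^7, r^3s, r^10s}; {e, r^7, r^4s, r^11s}; {e, r^7, r^5s, r^12s}; {e, r^7, r^6s, r^13s}; … (7 in all).
So G has 7 subgroups of order 4.

7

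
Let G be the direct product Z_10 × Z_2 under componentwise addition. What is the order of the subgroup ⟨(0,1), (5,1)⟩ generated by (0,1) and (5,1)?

|⟨(0,1)⟩| = 2 and |⟨(5,1)⟩| = 2, so |H| is a multiple of lcm(2, 2) = 2 and divides |G| = 20.
Closing under the operation: H = {(0,0), (0,1), (5,0), (5,1)}, so |H| = 4.

4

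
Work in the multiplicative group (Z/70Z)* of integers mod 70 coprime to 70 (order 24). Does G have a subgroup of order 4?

Yes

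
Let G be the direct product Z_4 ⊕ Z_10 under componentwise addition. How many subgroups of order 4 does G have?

3

|G| = 40 and 4 | 40, so subgroups of order 4 are possible by Lagrange.
The subgroups of order 4 are: {(0,0), (0,5), (2,0), (2,5)}; {(0,0), (1,0), (2,0), (3,0)}; {(0,0), (1,5), (2,0), (3,5)}.
So G has 3 subgroups of order 4.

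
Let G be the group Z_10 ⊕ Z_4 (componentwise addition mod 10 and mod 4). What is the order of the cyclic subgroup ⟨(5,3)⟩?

4

The order of (5,3) in Z_10 × Z_4 is lcm(ord(5) in Z_10, ord(3) in Z_4).
ord(5) = 2 and ord(3) = 4, so |⟨(5,3)⟩| = lcm(2, 4) = 4.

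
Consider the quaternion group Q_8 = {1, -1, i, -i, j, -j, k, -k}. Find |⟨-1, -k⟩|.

|⟨-1⟩| = 2 and |⟨-k⟩| = 4, so |H| is a multiple of lcm(2, 4) = 4 and divides |G| = 8.
Closing under the operation: H = {1, -1, k, -k}, so |H| = 4.

4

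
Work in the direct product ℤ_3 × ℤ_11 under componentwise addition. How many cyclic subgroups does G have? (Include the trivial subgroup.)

Each element a generates a cyclic subgroup ⟨a⟩; distinct elements may generate the same one (a cyclic group of order d has φ(d) generators).
Cyclic subgroups by order — order 1: 1; order 3: 1; order 11: 1; order 33: 1.
Total: 4.

4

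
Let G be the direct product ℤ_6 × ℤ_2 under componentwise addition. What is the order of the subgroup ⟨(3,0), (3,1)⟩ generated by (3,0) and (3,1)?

|⟨(3,0)⟩| = 2 and |⟨(3,1)⟩| = 2, so |H| is a multiple of lcm(2, 2) = 2 and divides |G| = 12.
Closing under the operation: H = {(0,0), (0,1), (3,0), (3,1)}, so |H| = 4.

4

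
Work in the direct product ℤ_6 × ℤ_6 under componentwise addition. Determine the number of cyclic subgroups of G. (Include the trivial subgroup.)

20

A cyclic subgroup of order d is generated by each of its φ(d) elements of order d, so the cyclic subgroups of order d number (#elements of order d)/φ(d).
Cyclic subgroups by order — order 1: 1; order 2: 3; order 3: 4; order 6: 12.
Total: 20.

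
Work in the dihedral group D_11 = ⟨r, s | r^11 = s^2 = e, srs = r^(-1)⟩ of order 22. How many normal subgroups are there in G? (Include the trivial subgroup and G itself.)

G has 14 subgroups. Checking conjugation-invariance by order — order 1: 1/1 normal; order 2: 0/11 normal; order 11: 1/1 normal; order 22: 1/1 normal.
Total normal subgroups: 3.

3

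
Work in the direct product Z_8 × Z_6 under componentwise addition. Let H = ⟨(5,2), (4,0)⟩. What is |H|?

24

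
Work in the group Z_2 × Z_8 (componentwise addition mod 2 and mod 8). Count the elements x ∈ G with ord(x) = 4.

An element (a,b) has order lcm(ord(a), ord(b)); count pairs with lcm equal to 4.
Enumerating gives 4 such elements.

4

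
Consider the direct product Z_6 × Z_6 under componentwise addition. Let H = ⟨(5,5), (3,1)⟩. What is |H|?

|⟨(5,5)⟩| = 6 and |⟨(3,1)⟩| = 6, so |H| is a multiple of lcm(6, 6) = 6 and divides |G| = 36.
Closing under the operation: H = {(0,0), (0,2), (0,4), (1,1), (1,3), (1,5), (2,0), (2,2), (2,4), (3,1), (3,3), (3,5), (4,0), (4,2), (4,4), (5,1), (5,3), (5,5)}, so |H| = 18.

18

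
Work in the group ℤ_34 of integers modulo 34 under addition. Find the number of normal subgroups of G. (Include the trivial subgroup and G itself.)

4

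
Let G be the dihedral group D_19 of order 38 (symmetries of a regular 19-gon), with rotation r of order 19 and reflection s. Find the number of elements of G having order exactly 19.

18

Enumerating element orders in G gives 18 elements of order 19.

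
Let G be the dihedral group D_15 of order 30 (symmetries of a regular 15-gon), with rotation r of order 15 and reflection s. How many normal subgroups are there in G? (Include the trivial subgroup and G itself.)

5

G has 28 subgroups. Checking conjugation-invariance by order — order 1: 1/1 normal; order 2: 0/15 normal; order 3: 1/1 normal; order 5: 1/1 normal; order 6: 0/5 normal; order 10: 0/3 normal; order 15: 1/1 normal; order 30: 1/1 normal.
Total normal subgroups: 5.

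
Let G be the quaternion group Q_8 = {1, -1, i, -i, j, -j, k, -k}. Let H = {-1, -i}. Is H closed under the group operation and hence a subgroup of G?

No

The identity 1 ∉ H, so H is not a subgroup.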